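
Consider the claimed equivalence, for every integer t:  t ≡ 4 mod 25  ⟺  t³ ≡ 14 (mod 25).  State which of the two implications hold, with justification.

(←) Suppose t³ ≡ 14 (mod 25). The only residue r in {0, …, 24} with r³ ≡ 14 (mod 25) is r = 4, so t ≡ 4 (mod 25).

(→) Suppose t ≡ 4 mod 25. Write t = 25j + 4. Then (25j + 4)³ = 15625j³ + 7500j² + 1200j + 64 = 25(625j³ + 300j² + 48j + 2) + 14, so t³ ≡ 14 (mod 25).

Equivalent; both directions hold.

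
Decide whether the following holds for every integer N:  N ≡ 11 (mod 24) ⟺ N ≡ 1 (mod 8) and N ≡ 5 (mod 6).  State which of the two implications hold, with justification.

Neither direction holds.

(⟹) This fails: N = 11 gives 11 ≡ 11 (mod 24) but 11 ≡ 3 (mod 8), so the conjunction on the right does not hold.

(⟸) This fails: N = 17 satisfies both congruences on the right (17 ≡ 1 mod 8 and 17 ≡ 5 mod 6) yet 17 ≡ 17 (mod 24), not 11.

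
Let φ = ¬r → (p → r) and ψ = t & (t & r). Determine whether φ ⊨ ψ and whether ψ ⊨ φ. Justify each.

(⇒) fails; (⇐) holds.

[⇒] This fails. Under r = F, t = F, p = F, the left side is true but the right side is false.

[⇐] Assume the antecedent. If r is true, ¬r → (p → r) reduces to true regardless of the other variables. If r is false, the antecedent cannot hold. Either way ¬r → (p → r) holds.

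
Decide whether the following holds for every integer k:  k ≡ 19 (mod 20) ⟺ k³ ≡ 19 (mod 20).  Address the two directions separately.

Converse. Suppose k³ ≡ 19 (mod 20). The only residue r in {0, …, 19} with r³ ≡ 19 (mod 20) is r = 19, so k ≡ 19 (mod 20).

Forward direction. Suppose k ≡ 19 (mod 20). Write k = 20j + 19. Then (20j + 19)³ = 8000j³ + 22800j² + 21660j + 6859 = 20(400j³ + 1140j² + 1083j + 342) + 19, so k³ ≡ 19 (mod 20).

Both directions hold.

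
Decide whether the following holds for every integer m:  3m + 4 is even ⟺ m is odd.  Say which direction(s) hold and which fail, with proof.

(⟹) This fails: m = 2 gives 3m + 4 = 10, which is even, but 2 is even, not odd.

(⟸) This also fails: m = 5 is odd, but 3m + 4 = 19 is odd, not even.

Neither implication holds.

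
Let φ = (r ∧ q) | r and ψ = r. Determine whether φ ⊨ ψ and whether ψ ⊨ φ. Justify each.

Both directions hold; the statement is true.

(⇒) Assume the antecedent. If q is true, the antecedent forces (q = T, r = T), and r holds there. If q is false, the antecedent forces (q = F, r = T), and r holds there. Either way r holds.

(⇐) Assume the antecedent. If q is true, the antecedent forces (q = T, r = T), and (r ∧ q) | r holds there. If q is false, the antecedent forces (q = F, r = T), and (r ∧ q) | r holds there. Either way (r ∧ q) | r holds.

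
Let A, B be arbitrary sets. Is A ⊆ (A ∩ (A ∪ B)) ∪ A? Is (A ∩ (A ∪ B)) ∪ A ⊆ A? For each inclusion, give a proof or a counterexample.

Forward inclusion. Let x ∈ A. Then either x ∈ A and x ∉ B; or x ∈ A ∩ B. In each case x ∈ (A ∩ (A ∪ B)) ∪ A, so A ⊆ (A ∩ (A ∪ B)) ∪ A.

Reverse inclusion. Let x ∈ (A ∩ (A ∪ B)) ∪ A. Then either x ∈ A and x ∉ B; or x ∈ A ∩ B. In each case x ∈ A, so (A ∩ (A ∪ B)) ∪ A ⊆ A.

The two sets are equal.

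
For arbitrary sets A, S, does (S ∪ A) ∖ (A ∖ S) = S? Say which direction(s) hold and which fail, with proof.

(⟹) Let x ∈ (S ∪ A) ∖ (A ∖ S). Then either x ∈ S and x ∉ A; or x ∈ A ∩ S. In each case x ∈ S, so (S ∪ A) ∖ (A ∖ S) ⊆ S.

(⟸) Let x ∈ S. Then either x ∈ S and x ∉ A; or x ∈ A ∩ S. In each case x ∈ (S ∪ A) ∖ (A ∖ S), so S ⊆ (S ∪ A) ∖ (A ∖ S).

The two sets are equal.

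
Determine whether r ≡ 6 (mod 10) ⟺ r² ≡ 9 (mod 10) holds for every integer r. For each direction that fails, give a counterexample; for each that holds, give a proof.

Both directions fail.

[⇒] This fails: take r = 6. Then 6 ≡ 6 (mod 10), but 6² = 36 ≡ 6 (mod 10), not 9.

[⇐] This fails: take r = 3. Then 3² = 9 ≡ 9 (mod 10), yet 3 ≡ 3 (mod 10), not 6.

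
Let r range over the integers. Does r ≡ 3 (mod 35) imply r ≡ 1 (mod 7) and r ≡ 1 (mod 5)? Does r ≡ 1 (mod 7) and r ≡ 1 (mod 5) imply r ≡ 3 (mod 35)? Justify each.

Forward direction. This fails: r = 3 gives 3 ≡ 3 (mod 35) but 3 ≡ 3 (mod 7), so the conjunction on the right does not hold.

Converse. This fails: r = 1 satisfies both congruences on the right (1 ≡ 1 mod 7 and 1 ≡ 1 mod 5) yet 1 ≡ 1 (mod 35), not 3.

Neither implication holds.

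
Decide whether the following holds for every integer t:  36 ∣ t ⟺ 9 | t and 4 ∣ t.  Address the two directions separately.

Equivalent; both directions hold.

(⟹) If 36 ∣ t, write t = 36q. Since 36 = 4·9, t = 9·(4q), so 9 ∣ t; and since 36 = 9·4, t = 4·(9q), so 4 ∣ t.

(⟸) Suppose 9 ∣ t and 4 ∣ t. Any common multiple of 9 and 4 is a multiple of their lcm; here gcd(9, 4) = 1, so lcm(9, 4) = 9·4 = 36, so 36 ∣ t.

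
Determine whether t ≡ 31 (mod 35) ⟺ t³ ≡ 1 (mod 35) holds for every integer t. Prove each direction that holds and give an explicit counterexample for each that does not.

(⇒) fails and (⇐) fails.

(⟹) This fails: take t = 31. Then 31 ≡ 31 (mod 35), but 31³ = 29791 ≡ 6 (mod 35), not 1.

(⟸) This fails: take t = 1. Then 1³ = 1 ≡ 1 (mod 35), yet 1 ≡ 1 (mod 35), not 31.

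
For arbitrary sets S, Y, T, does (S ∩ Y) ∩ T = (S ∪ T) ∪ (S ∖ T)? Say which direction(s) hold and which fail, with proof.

Forward inclusion. Let x ∈ (S ∩ Y) ∩ T. Then x ∈ S ∩ Y ∩ T, from which x ∈ (S ∪ T) ∪ (S ∖ T).

Reverse inclusion. This inclusion fails. Take S = {1}, Y = ∅, T = ∅; then 1 ∈ (S ∪ T) ∪ (S ∖ T) but 1 ∉ (S ∩ Y) ∩ T.

Only the forward inclusion holds.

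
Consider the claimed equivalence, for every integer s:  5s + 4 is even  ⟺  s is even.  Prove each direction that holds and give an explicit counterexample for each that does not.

[⇒] Suppose 5s + 4 is even. Since 5 is odd, 5s and s have the same parity, so 5s + 4 ≡ s + 4 (mod 2). As 4 is even, 5s + 4 is even exactly when s is even. Thus s is even.

[⇐] Conversely, suppose s is even; write s = 2j. Then 5s + 4 = 5·(2j) + 4 = 2·5j + 4, which is even.

Both directions hold.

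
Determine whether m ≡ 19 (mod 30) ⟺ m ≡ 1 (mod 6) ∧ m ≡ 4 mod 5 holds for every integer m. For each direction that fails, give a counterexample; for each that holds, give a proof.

(⟹) Suppose m ≡ 19 (mod 30); write m = 30j + 19. Since 6 ∣ 30, reducing mod 6 gives m ≡ 19 ≡ 1 (mod 6); since 5 ∣ 30, reducing mod 5 gives m ≡ 19 ≡ 4 (mod 5).

(⟸) Conversely, if m ≡ 1 (mod 6) and m ≡ 4 (mod 5), then by the Chinese remainder theorem m ≡ 19 (mod 30). This is exactly m ≡ 19 (mod 30).

The biconditional holds.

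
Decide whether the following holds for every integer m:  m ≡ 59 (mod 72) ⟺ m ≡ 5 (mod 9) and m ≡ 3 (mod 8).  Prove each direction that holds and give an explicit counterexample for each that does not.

Equivalent; both directions hold.

(⟸) If m ≡ 5 (mod 9) and m ≡ 3 (mod 8), then by the Chinese remainder theorem m ≡ 59 (mod 72). This is exactly m ≡ 59 (mod 72).

(⟹) Suppose m ≡ 59 (mod 72); write m = 72j + 59. Since 9 ∣ 72, reducing mod 9 gives m ≡ 59 ≡ 5 (mod 9); since 8 ∣ 72, reducing mod 8 gives m ≡ 59 ≡ 3 (mod 8).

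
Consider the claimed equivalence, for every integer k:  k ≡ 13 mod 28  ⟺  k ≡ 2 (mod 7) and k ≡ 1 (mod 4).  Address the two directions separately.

Neither direction holds.

[⇒] This fails: k = 13 gives 13 ≡ 13 (mod 28) but 13 ≡ 6 (mod 7), so the conjunction on the right does not hold.

[⇐] This fails: k = 9 satisfies both congruences on the right (9 ≡ 2 mod 7 and 9 ≡ 1 mod 4) yet 9 ≡ 9 (mod 28), not 13.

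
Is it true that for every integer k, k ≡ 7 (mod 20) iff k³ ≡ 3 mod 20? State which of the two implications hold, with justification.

[⇒] Suppose k ≡ 7 (mod 20). Write k = 20j + 7. Then (20j + 7)³ = 8000j³ + 8400j² + 2940j + 343 = 20(400j³ + 420j² + 147j + 17) + 3, so k³ ≡ 3 (mod 20).

[⇐] Conversely, suppose k³ ≡ 3 (mod 20). The only residue r in {0, …, 19} with r³ ≡ 3 (mod 20) is r = 7, so k ≡ 7 (mod 20).

Both implications hold.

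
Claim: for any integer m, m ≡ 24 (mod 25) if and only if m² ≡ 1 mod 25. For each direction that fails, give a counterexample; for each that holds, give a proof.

Only the forward implication holds.

(⇐) This fails: take m = 1. Then 1² = 1 ≡ 1 (mod 25), yet 1 ≡ 1 (mod 25), not 24.

(⇒) Suppose m ≡ 24 (mod 25). Write m = 25j + 24. Then (25j + 24)² = 625j² + 1200j + 576 = 25(25j² + 48j + 23) + 1, so m² ≡ 1 (mod 25).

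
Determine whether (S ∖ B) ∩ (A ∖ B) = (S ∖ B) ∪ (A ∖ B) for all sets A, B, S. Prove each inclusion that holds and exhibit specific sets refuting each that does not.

Only the forward inclusion holds.

(⟹) Let x ∈ (S ∖ B) ∩ (A ∖ B). Then x ∈ A ∩ S and x ∉ B, from which x ∈ (S ∖ B) ∪ (A ∖ B).

(⟸) This inclusion fails. Take A = {1}, B = ∅, S = ∅; then 1 ∈ (S ∖ B) ∪ (A ∖ B) but 1 ∉ (S ∖ B) ∩ (A ∖ B).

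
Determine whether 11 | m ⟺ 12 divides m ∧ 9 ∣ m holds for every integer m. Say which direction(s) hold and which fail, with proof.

(⇒) fails and (⇐) fails.

(→) This fails: take m = 11. Certainly 11 ∣ 11, but 12 ∤ 11.

(←) This fails: take m = 36. Both 12 ∣ 36 and 9 ∣ 36, yet 36 is not a multiple of 11 (since 36 = 3·11 + 3), so 11 ∤ 36.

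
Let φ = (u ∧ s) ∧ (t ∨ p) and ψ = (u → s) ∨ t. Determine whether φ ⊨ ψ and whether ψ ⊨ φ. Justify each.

Not equivalent: only (⇒) holds.

(←) This fails. Under s = F, p = F, t = F, u = F, the left side is false but the right side is true.

(→) Assume the antecedent. If s is true, (u → s) ∨ t reduces to true regardless of the other variables. If s is false, the antecedent cannot hold. Either way (u → s) ∨ t holds.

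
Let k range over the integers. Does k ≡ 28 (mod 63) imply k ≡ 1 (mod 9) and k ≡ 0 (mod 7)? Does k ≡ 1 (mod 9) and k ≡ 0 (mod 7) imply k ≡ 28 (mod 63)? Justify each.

Both implications hold.

[⇒] Suppose k ≡ 28 (mod 63); write k = 63j + 28. Since 9 ∣ 63, reducing mod 9 gives k ≡ 28 ≡ 1 (mod 9); since 7 ∣ 63, reducing mod 7 gives k ≡ 28 ≡ 0 (mod 7).

[⇐] Conversely, if k ≡ 1 (mod 9) and k ≡ 0 (mod 7), then by the Chinese remainder theorem k ≡ 28 (mod 63). This is exactly k ≡ 28 (mod 63).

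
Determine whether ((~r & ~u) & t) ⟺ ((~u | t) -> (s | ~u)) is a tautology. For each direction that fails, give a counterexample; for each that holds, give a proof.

Only the forward direction holds.

[⇒] Assume the antecedent. If u is true, the antecedent cannot hold. If u is false, (~u | t) -> (s | ~u) reduces to true regardless of the other variables. Either way (~u | t) -> (s | ~u) holds.

[⇐] This fails. Under u = F, s = F, r = F, t = F, the left side is false but the right side is true.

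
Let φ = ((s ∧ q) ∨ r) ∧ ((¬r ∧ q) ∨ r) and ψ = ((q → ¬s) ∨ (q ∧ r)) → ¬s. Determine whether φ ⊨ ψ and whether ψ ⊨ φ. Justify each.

Neither direction holds.

Forward direction. This fails. Under q = F, r = T, s = T, the left side is true but the right side is false.

Converse. This fails. Under q = F, r = F, s = F, the left side is false but the right side is true.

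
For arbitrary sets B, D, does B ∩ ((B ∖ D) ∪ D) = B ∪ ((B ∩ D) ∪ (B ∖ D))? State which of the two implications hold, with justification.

(⊇) Let x ∈ B ∪ ((B ∩ D) ∪ (B ∖ D)). Then either x ∈ B and x ∉ D; or x ∈ B ∩ D. In each case x ∈ B ∩ ((B ∖ D) ∪ D), so B ∪ ((B ∩ D) ∪ (B ∖ D)) ⊆ B ∩ ((B ∖ D) ∪ D).

(⊆) Let x ∈ B ∩ ((B ∖ D) ∪ D). Then either x ∈ B and x ∉ D; or x ∈ B ∩ D. In each case x ∈ B ∪ ((B ∩ D) ∪ (B ∖ D)), so B ∩ ((B ∖ D) ∪ D) ⊆ B ∪ ((B ∩ D) ∪ (B ∖ D)).

The two sets are equal.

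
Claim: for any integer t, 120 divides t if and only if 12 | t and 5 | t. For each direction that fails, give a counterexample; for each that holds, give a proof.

Only the forward direction holds.

(→) If 120 ∣ t, write t = 120q. Since 120 = 10·12, t = 12·(10q), so 12 ∣ t; and since 120 = 24·5, t = 5·(24q), so 5 ∣ t.

(←) This fails: take t = 60. Both 12 ∣ 60 and 5 ∣ 60, yet 60 is not a multiple of 120 (since 60 = 0·120 + 60), so 120 ∤ 60.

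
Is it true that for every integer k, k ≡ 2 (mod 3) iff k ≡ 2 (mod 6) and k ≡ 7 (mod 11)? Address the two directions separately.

(⇒) This fails: k = 2 gives 2 ≡ 2 (mod 3) but 2 ≡ 2 (mod 11), so the conjunction on the right does not hold.

(⇐) Conversely, if k ≡ 2 (mod 6) and k ≡ 7 (mod 11), then by the Chinese remainder theorem k ≡ 62 (mod 66). Since 62 ≡ 2 (mod 3) and 3 ∣ 66, we get k ≡ 2 (mod 3).

Only the reverse direction holds.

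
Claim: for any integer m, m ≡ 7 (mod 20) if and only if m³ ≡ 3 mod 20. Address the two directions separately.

(⇒) Suppose m ≡ 7 (mod 20). Write m = 20j + 7. Then (20j + 7)³ = 8000j³ + 8400j² + 2940j + 343 = 20(400j³ + 420j² + 147j + 17) + 3, so m³ ≡ 3 (mod 20).

(⇐) Conversely, suppose m³ ≡ 3 (mod 20). The only residue r in {0, …, 19} with r³ ≡ 3 (mod 20) is r = 7, so m ≡ 7 (mod 20).

The biconditional holds.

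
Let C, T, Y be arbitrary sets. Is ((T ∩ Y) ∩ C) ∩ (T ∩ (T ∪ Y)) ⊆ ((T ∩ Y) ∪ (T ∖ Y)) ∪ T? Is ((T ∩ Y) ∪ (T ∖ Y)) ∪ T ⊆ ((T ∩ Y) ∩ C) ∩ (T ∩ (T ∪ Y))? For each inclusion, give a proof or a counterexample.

(⟸) This inclusion fails. Take C = ∅, T = {1}, Y = ∅; then 1 ∈ ((T ∩ Y) ∪ (T ∖ Y)) ∪ T but 1 ∉ ((T ∩ Y) ∩ C) ∩ (T ∩ (T ∪ Y)).

(⟹) Let x ∈ ((T ∩ Y) ∩ C) ∩ (T ∩ (T ∪ Y)). Then x ∈ C ∩ T ∩ Y, from which x ∈ ((T ∩ Y) ∪ (T ∖ Y)) ∪ T.

(⊆) holds; (⊇) fails.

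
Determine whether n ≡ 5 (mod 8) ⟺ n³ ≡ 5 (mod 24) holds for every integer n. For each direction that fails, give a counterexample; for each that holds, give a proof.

The forward direction fails; the converse holds.

(→) This fails: take n = 13. Then 13 ≡ 5 (mod 8), but 13³ = 2197 ≡ 13 (mod 24), not 5.

(←) Conversely, the residues r modulo 24 with r³ ≡ 5 (mod 24) are exactly {5}, and each is ≡ 5 (mod 8).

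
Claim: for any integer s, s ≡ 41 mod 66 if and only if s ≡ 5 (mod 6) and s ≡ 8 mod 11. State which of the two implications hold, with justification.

Both directions hold; the statement is true.

(→) Suppose s ≡ 41 (mod 66); write s = 66j + 41. Since 6 ∣ 66, reducing mod 6 gives s ≡ 41 ≡ 5 (mod 6); since 11 ∣ 66, reducing mod 11 gives s ≡ 41 ≡ 8 (mod 11).

(←) Conversely, if s ≡ 5 (mod 6) and s ≡ 8 (mod 11), then by the Chinese remainder theorem s ≡ 41 (mod 66). This is exactly s ≡ 41 (mod 66).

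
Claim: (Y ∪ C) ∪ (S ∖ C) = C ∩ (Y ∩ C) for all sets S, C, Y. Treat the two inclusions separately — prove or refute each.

(⊆) fails; (⊇) holds.

Reverse inclusion. Let x ∈ C ∩ (Y ∩ C). Then either x ∈ C ∩ Y and x ∉ S; or x ∈ S ∩ C ∩ Y. In each case x ∈ (Y ∪ C) ∪ (S ∖ C), so C ∩ (Y ∩ C) ⊆ (Y ∪ C) ∪ (S ∖ C).

Forward inclusion. This inclusion fails. Take S = {1}, C = ∅, Y = ∅; then 1 ∈ (Y ∪ C) ∪ (S ∖ C) but 1 ∉ C ∩ (Y ∩ C).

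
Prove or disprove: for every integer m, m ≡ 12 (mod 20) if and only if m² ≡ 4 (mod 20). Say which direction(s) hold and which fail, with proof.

[⇐] This fails: take m = 2. Then 2² = 4 ≡ 4 (mod 20), yet 2 ≡ 2 (mod 20), not 12.

[⇒] Suppose m ≡ 12 (mod 20). Write m = 20j + 12. Then (20j + 12)² = 400j² + 480j + 144 = 20(20j² + 24j + 7) + 4, so m² ≡ 4 (mod 20).

(⇒) holds; (⇐) fails.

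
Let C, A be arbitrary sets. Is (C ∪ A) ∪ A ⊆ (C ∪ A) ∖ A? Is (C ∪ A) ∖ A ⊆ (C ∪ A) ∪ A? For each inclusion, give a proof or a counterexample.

Forward inclusion. This inclusion fails. Take C = ∅, A = {1}; then 1 ∈ (C ∪ A) ∪ A but 1 ∉ (C ∪ A) ∖ A.

Reverse inclusion. Let x ∈ (C ∪ A) ∖ A. Then x ∈ C and x ∉ A, from which x ∈ (C ∪ A) ∪ A.

The sets are not equal: only the reverse inclusion holds.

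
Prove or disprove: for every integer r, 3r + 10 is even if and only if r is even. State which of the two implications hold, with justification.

Forward direction. Suppose 3r + 10 is even. Since 3 is odd, 3r and r have the same parity, so 3r + 10 ≡ r + 10 (mod 2). As 10 is even, 3r + 10 is even exactly when r is even. Thus r is even.

Converse. Suppose r is even; write r = 2j. Then 3r + 10 = 3·(2j) + 10 = 2·3j + 10, which is even.

The biconditional holds.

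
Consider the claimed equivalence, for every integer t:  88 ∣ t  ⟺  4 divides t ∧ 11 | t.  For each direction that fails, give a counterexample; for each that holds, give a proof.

(⟹) If 88 ∣ t, write t = 88q. Since 88 = 22·4, t = 4·(22q), so 4 ∣ t; and since 88 = 8·11, t = 11·(8q), so 11 ∣ t.

(⟸) This fails: take t = 44. Both 4 ∣ 44 and 11 ∣ 44, yet 44 is not a multiple of 88 (since 44 = 0·88 + 44), so 88 ∤ 44.

Only the forward implication holds.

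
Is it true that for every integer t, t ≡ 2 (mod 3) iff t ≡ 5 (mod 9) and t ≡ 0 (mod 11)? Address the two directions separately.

[⇐] If t ≡ 5 (mod 9) and t ≡ 0 (mod 11), then by the Chinese remainder theorem t ≡ 77 (mod 99). Since 77 ≡ 2 (mod 3) and 3 ∣ 99, we get t ≡ 2 (mod 3).

[⇒] This fails: t = 2 gives 2 ≡ 2 (mod 3) but 2 ≡ 2 (mod 9), so the conjunction on the right does not hold.

Not equivalent: only (⇐) holds.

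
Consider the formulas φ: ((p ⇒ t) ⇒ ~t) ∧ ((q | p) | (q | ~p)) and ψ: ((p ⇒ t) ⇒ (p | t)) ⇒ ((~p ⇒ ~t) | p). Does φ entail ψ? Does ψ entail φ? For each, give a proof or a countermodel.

(⇐) This fails. Under q = F, p = T, t = T, the left side is false but the right side is true.

(⇒) Assume the antecedent. If q is true, the antecedent forces (q = T, p = F, t = F) or (q = T, p = T, t = F), and the consequent holds there. If q is false, the antecedent forces (q = F, p = F, t = F) or (q = F, p = T, t = F), and the consequent holds there. Either way the consequent holds.

The forward direction holds; the converse fails.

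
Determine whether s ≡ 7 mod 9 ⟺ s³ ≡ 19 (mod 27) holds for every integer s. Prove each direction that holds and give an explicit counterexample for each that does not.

Equivalent; both directions hold.

(⇐) The residues r modulo 27 with r³ ≡ 19 (mod 27) are exactly {7, 16, 25}, and each is ≡ 7 (mod 9).

(⇒) Suppose s ≡ 7 (mod 9). Working modulo 27, s ∈ {7, 16, 25}; for each such r, r³ ≡ 19 (mod 27).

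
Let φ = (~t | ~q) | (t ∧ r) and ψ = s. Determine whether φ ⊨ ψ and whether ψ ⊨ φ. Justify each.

Neither implication holds.

(→) This fails. Under q = F, t = F, s = F, r = F, the left side is true but the right side is false.

(←) This fails. Under q = T, t = T, s = T, r = F, the left side is false but the right side is true.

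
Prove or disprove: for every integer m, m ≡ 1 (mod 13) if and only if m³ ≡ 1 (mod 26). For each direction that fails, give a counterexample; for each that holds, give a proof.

Forward direction. This fails: take m = 14. Then 14 ≡ 1 (mod 13), but 14³ = 2744 ≡ 14 (mod 26), not 1.

Converse. This fails: take m = 3. Then 3³ = 27 ≡ 1 (mod 26), yet 3 ≡ 3 (mod 13), not 1.

(⇒) fails and (⇐) fails.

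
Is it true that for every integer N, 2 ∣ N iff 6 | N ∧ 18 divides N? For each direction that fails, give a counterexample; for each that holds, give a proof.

[⇒] This fails: take N = 2. Certainly 2 ∣ 2, but 6 ∤ 2.

[⇐] Suppose 6 ∣ N and 18 ∣ N. Any common multiple of 6 and 18 is a multiple of their lcm; here lcm(6, 18) = 6·18/gcd(6, 18) = 108/6 = 18, so 18 ∣ N. Since 2 ∣ 18, it follows that 2 ∣ N.

(⇒) fails; (⇐) holds.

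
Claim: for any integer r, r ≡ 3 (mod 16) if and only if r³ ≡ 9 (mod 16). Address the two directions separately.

Neither implication holds.

Forward direction. This fails: take r = 3. Then 3 ≡ 3 (mod 16), but 3³ = 27 ≡ 11 (mod 16), not 9.

Converse. This fails: take r = 9. Then 9³ = 729 ≡ 9 (mod 16), yet 9 ≡ 9 (mod 16), not 3.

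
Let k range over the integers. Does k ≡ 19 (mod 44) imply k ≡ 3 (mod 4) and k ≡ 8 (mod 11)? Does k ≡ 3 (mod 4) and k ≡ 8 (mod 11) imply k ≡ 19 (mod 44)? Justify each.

The biconditional holds.

Forward direction. Suppose k ≡ 19 (mod 44); write k = 44j + 19. Since 4 ∣ 44, reducing mod 4 gives k ≡ 19 ≡ 3 (mod 4); since 11 ∣ 44, reducing mod 11 gives k ≡ 19 ≡ 8 (mod 11).

Converse. If k ≡ 3 (mod 4) and k ≡ 8 (mod 11), then by the Chinese remainder theorem k ≡ 19 (mod 44). This is exactly k ≡ 19 (mod 44).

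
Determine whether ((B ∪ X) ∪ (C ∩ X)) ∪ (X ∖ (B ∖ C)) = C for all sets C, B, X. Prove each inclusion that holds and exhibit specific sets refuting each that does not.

(⟹) This inclusion fails. Take C = ∅, B = {1}, X = ∅; then 1 ∈ ((B ∪ X) ∪ (C ∩ X)) ∪ (X ∖ (B ∖ C)) but 1 ∉ C.

(⟸) This inclusion fails. Take C = {1}, B = ∅, X = ∅; then 1 ∈ C but 1 ∉ ((B ∪ X) ∪ (C ∩ X)) ∪ (X ∖ (B ∖ C)).

Both inclusions fail.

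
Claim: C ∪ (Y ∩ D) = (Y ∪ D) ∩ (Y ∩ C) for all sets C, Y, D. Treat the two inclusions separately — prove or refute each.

Only the reverse inclusion holds.

Forward inclusion. This inclusion fails. Take C = {1}, Y = ∅, D = ∅; then 1 ∈ C ∪ (Y ∩ D) but 1 ∉ (Y ∪ D) ∩ (Y ∩ C).

Reverse inclusion. Let x ∈ (Y ∪ D) ∩ (Y ∩ C). Then either x ∈ C ∩ Y and x ∉ D; or x ∈ C ∩ Y ∩ D. In each case x ∈ C ∪ (Y ∩ D), so (Y ∪ D) ∩ (Y ∩ C) ⊆ C ∪ (Y ∩ D).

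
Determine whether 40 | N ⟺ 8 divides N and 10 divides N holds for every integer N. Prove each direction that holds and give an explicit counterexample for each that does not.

(→) If 40 ∣ N, write N = 40q. Since 40 = 5·8, N = 8·(5q), so 8 ∣ N; and since 40 = 4·10, N = 10·(4q), so 10 ∣ N.

(←) Suppose 8 ∣ N and 10 ∣ N. Any common multiple of 8 and 10 is a multiple of their lcm; here lcm(8, 10) = 8·10/gcd(8, 10) = 80/2 = 40, so 40 ∣ N.

The biconditional holds.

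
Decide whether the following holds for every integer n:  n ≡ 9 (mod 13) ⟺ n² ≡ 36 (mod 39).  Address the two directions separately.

Both directions fail.

(⟹) This fails: take n = 9. Then 9 ≡ 9 (mod 13), but 9² = 81 ≡ 3 (mod 39), not 36.

(⟸) This fails: take n = 6. Then 6² = 36 ≡ 36 (mod 39), yet 6 ≡ 6 (mod 13), not 9.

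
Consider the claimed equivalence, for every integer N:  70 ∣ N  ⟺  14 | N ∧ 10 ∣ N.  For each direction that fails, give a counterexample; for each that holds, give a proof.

Both directions hold; the statement is true.

(→) If 70 ∣ N, write N = 70q. Since 70 = 5·14, N = 14·(5q), so 14 ∣ N; and since 70 = 7·10, N = 10·(7q), so 10 ∣ N.

(←) Suppose 14 ∣ N and 10 ∣ N. Any common multiple of 14 and 10 is a multiple of their lcm; here lcm(14, 10) = 14·10/gcd(14, 10) = 140/2 = 70, so 70 ∣ N.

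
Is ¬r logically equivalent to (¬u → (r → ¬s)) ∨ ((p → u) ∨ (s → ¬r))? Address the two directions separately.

(⟹) Assume the antecedent. If r is true, the antecedent cannot hold. If r is false, the consequent reduces to true regardless of the other variables. Either way the consequent holds.

(⟸) This fails. Under p = F, s = F, u = F, r = T, the left side is false but the right side is true.

Only the forward implication holds.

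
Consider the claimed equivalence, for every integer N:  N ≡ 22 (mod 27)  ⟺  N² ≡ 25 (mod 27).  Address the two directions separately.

(→) Suppose N ≡ 22 (mod 27). Write N = 27j + 22. Then (27j + 22)² = 729j² + 1188j + 484 = 27(27j² + 44j + 17) + 25, so N² ≡ 25 (mod 27).

(←) This fails: take N = 5. Then 5² = 25 ≡ 25 (mod 27), yet 5 ≡ 5 (mod 27), not 22.

The forward direction holds; the converse fails.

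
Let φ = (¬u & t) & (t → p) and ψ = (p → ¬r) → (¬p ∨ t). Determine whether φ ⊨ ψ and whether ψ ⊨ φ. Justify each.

Only the forward direction holds.

[⇒] Assume the antecedent. If t is true, (p → ¬r) → (¬p ∨ t) reduces to true regardless of the other variables. If t is false, the antecedent cannot hold. Either way (p → ¬r) → (¬p ∨ t) holds.

[⇐] This fails. Under t = F, u = F, r = F, p = F, the left side is false but the right side is true.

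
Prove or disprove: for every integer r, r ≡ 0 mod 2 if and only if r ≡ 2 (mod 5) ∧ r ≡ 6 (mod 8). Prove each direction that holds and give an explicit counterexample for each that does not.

Only the reverse direction holds.

[⇒] This fails: r = 0 gives 0 ≡ 0 (mod 2) but 0 ≡ 0 (mod 5), so the conjunction on the right does not hold.

[⇐] Conversely, if r ≡ 2 (mod 5) and r ≡ 6 (mod 8), then by the Chinese remainder theorem r ≡ 22 (mod 40). Since 22 ≡ 0 (mod 2) and 2 ∣ 40, we get r ≡ 0 (mod 2).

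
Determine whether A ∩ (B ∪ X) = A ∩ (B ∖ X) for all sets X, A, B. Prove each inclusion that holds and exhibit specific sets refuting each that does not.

(⟹) This inclusion fails. Take X = {1}, A = {1}, B = ∅; then 1 ∈ A ∩ (B ∪ X) but 1 ∉ A ∩ (B ∖ X).

(⟸) Let x ∈ A ∩ (B ∖ X). Then x ∈ A ∩ B and x ∉ X, from which x ∈ A ∩ (B ∪ X).

The sets are not equal: only the reverse inclusion holds.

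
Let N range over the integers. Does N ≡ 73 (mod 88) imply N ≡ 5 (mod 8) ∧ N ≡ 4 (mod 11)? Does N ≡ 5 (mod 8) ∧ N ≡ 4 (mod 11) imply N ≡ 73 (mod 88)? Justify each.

Both directions fail.

(⇒) This fails: N = 73 gives 73 ≡ 73 (mod 88) but 73 ≡ 1 (mod 8), so the conjunction on the right does not hold.

(⇐) This fails: N = 37 satisfies both congruences on the right (37 ≡ 5 mod 8 and 37 ≡ 4 mod 11) yet 37 ≡ 37 (mod 88), not 73.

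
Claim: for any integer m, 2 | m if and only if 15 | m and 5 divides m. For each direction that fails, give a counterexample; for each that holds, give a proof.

[⇒] This fails: take m = 2. Certainly 2 ∣ 2, but 15 ∤ 2.

[⇐] This fails: take m = 15. Both 15 ∣ 15 and 5 ∣ 15, yet 15 is not a multiple of 2 (since 15 = 7·2 + 1), so 2 ∤ 15.

Neither direction holds.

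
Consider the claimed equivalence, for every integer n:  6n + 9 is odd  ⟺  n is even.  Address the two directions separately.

(⇐) Suppose n is even. Since 6 is even, 6n is even for every n, so 6n + 9 has the same parity as 9, which is odd. Hence 6n + 9 is odd.

(⇒) This fails: take n = 1. Then 6n + 9 = 15, which is odd, yet n = 1 is odd, not even.

Not equivalent: only (⇐) holds.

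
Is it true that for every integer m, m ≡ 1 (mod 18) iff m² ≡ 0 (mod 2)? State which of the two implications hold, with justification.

(⟹) This fails: take m = 1. Then 1 ≡ 1 (mod 18), but 1² = 1 ≡ 1 (mod 2), not 0.

(⟸) This fails: take m = 0. Then 0² = 0 ≡ 0 (mod 2), yet 0 ≡ 0 (mod 18), not 1.

Neither implication holds.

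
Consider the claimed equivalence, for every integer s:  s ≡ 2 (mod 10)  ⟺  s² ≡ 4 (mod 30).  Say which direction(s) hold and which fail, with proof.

Neither implication holds.

(→) This fails: take s = 12. Then 12 ≡ 2 (mod 10), but 12² = 144 ≡ 24 (mod 30), not 4.

(←) This fails: take s = 8. Then 8² = 64 ≡ 4 (mod 30), yet 8 ≡ 8 (mod 10), not 2.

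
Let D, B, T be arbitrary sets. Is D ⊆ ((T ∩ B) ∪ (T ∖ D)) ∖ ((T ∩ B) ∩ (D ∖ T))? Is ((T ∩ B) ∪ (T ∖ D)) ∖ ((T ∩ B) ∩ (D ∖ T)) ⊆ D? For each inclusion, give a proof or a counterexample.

(⟹) This inclusion fails. Take D = {1}, B = ∅, T = ∅; then 1 ∈ D but 1 ∉ ((T ∩ B) ∪ (T ∖ D)) ∖ ((T ∩ B) ∩ (D ∖ T)).

(⟸) This inclusion fails. Take D = ∅, B = ∅, T = {1}; then 1 ∈ ((T ∩ B) ∪ (T ∖ D)) ∖ ((T ∩ B) ∩ (D ∖ T)) but 1 ∉ D.

(⊆) fails and (⊇) fails.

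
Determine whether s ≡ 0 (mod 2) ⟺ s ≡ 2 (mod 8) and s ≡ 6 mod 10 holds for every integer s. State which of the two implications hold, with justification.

(⟹) This fails: s = 0 gives 0 ≡ 0 (mod 2) but 0 ≡ 0 (mod 8), so the conjunction on the right does not hold.

(⟸) Conversely, if s ≡ 2 (mod 8) and s ≡ 6 (mod 10), then by the Chinese remainder theorem s ≡ 26 (mod 40). Since 26 ≡ 0 (mod 2) and 2 ∣ 40, we get s ≡ 0 (mod 2).

Not equivalent: only (⇐) holds.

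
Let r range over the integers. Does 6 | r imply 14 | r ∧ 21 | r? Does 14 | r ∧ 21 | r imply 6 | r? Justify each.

Forward direction. This fails: take r = 6. Certainly 6 ∣ 6, but 14 ∤ 6.

Converse. Suppose 14 ∣ r and 21 ∣ r. Any common multiple of 14 and 21 is a multiple of their lcm; here lcm(14, 21) = 14·21/gcd(14, 21) = 294/7 = 42, so 42 ∣ r. Since 6 ∣ 42, it follows that 6 ∣ r.

(⇒) fails; (⇐) holds.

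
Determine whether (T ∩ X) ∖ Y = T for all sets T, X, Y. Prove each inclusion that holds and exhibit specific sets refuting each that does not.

(⊇) This inclusion fails. Take T = {1}, X = ∅, Y = ∅; then 1 ∈ T but 1 ∉ (T ∩ X) ∖ Y.

(⊆) Let x ∈ (T ∩ X) ∖ Y. Then x ∈ T ∩ X and x ∉ Y, from which x ∈ T.

(⊆) holds; (⊇) fails.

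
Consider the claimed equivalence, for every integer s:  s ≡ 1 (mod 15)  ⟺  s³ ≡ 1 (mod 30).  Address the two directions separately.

(→) This fails: take s = 16. Then 16 ≡ 1 (mod 15), but 16³ = 4096 ≡ 16 (mod 30), not 1.

(←) Conversely, the residues r modulo 30 with r³ ≡ 1 (mod 30) are exactly {1}, and each is ≡ 1 (mod 15).

Not equivalent: only (⇐) holds.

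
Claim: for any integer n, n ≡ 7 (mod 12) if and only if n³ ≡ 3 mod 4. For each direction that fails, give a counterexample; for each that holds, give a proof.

Only the forward implication holds.

(→) Suppose n ≡ 7 (mod 12). Then n³ ≡ 7³ = 343 (mod 12), and since 4 ∣ 12, also n³ ≡ 3 (mod 4).

(←) This fails: take n = 3. Then 3³ = 27 ≡ 3 (mod 4), yet 3 ≡ 3 (mod 12), not 7.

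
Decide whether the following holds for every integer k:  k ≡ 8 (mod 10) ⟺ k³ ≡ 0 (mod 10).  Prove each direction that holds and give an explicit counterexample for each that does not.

(→) This fails: take k = 8. Then 8 ≡ 8 (mod 10), but 8³ = 512 ≡ 2 (mod 10), not 0.

(←) This fails: take k = 0. Then 0³ = 0 ≡ 0 (mod 10), yet 0 ≡ 0 (mod 10), not 8.

Neither implication holds.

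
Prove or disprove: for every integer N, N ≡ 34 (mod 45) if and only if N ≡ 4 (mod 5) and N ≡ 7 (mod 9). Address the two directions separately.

Both directions hold; the statement is true.

[⇒] Suppose N ≡ 34 (mod 45); write N = 45j + 34. Since 5 ∣ 45, reducing mod 5 gives N ≡ 34 ≡ 4 (mod 5); since 9 ∣ 45, reducing mod 9 gives N ≡ 34 ≡ 7 (mod 9).

[⇐] Conversely, if N ≡ 4 (mod 5) and N ≡ 7 (mod 9), then by the Chinese remainder theorem N ≡ 34 (mod 45). This is exactly N ≡ 34 (mod 45).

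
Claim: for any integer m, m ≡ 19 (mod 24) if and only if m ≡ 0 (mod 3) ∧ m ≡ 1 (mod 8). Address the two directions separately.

Neither implication holds.

(→) This fails: m = 19 gives 19 ≡ 19 (mod 24) but 19 ≡ 1 (mod 3), so the conjunction on the right does not hold.

(←) This fails: m = 9 satisfies both congruences on the right (9 ≡ 0 mod 3 and 9 ≡ 1 mod 8) yet 9 ≡ 9 (mod 24), not 19.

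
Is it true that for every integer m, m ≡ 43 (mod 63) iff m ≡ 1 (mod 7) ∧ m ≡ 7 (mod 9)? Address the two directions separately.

(⟹) Suppose m ≡ 43 (mod 63); write m = 63j + 43. Since 7 ∣ 63, reducing mod 7 gives m ≡ 43 ≡ 1 (mod 7); since 9 ∣ 63, reducing mod 9 gives m ≡ 43 ≡ 7 (mod 9).

(⟸) Conversely, if m ≡ 1 (mod 7) and m ≡ 7 (mod 9), then by the Chinese remainder theorem m ≡ 43 (mod 63). This is exactly m ≡ 43 (mod 63).

Both implications hold.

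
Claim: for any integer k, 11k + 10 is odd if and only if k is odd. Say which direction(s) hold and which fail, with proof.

(⇒) Suppose 11k + 10 is odd. Since 11 is odd, 11k and k have the same parity, so 11k + 10 ≡ k + 10 (mod 2). As 10 is even, 11k + 10 is odd exactly when k is odd. Thus k is odd.

(⇐) Conversely, suppose k is odd; write k = 2j + 1. Then 11k + 10 = 11·(2j + 1) + 10 = 2·11j + 21, which is odd.

Both directions hold.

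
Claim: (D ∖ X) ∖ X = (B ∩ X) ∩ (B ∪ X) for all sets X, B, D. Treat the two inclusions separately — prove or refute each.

Neither inclusion holds.

(⊆) This inclusion fails. Take X = ∅, B = ∅, D = {1}; then 1 ∈ (D ∖ X) ∖ X but 1 ∉ (B ∩ X) ∩ (B ∪ X).

(⊇) This inclusion fails. Take X = {1}, B = {1}, D = ∅; then 1 ∈ (B ∩ X) ∩ (B ∪ X) but 1 ∉ (D ∖ X) ∖ X.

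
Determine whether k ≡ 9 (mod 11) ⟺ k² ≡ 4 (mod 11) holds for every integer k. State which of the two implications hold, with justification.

The forward direction holds; the converse fails.

Forward direction. Suppose k ≡ 9 (mod 11). Write k = 11j + 9. Then (11j + 9)² = 121j² + 198j + 81 = 11(11j² + 18j + 7) + 4, so k² ≡ 4 (mod 11).

Converse. This fails: take k = 2. Then 2² = 4 ≡ 4 (mod 11), yet 2 ≡ 2 (mod 11), not 9.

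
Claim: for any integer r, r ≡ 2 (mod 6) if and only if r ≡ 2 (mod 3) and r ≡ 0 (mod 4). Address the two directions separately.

(⇒) This fails: r = 2 gives 2 ≡ 2 (mod 6) but 2 ≡ 2 (mod 4), so the conjunction on the right does not hold.

(⇐) Conversely, if r ≡ 2 (mod 3) and r ≡ 0 (mod 4), then by the Chinese remainder theorem r ≡ 8 (mod 12). Since 8 ≡ 2 (mod 6) and 6 ∣ 12, we get r ≡ 2 (mod 6).

Not equivalent: only (⇐) holds.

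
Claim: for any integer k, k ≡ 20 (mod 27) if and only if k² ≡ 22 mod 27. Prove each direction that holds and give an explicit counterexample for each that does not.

(→) Suppose k ≡ 20 (mod 27). Write k = 27j + 20. Then (27j + 20)² = 729j² + 1080j + 400 = 27(27j² + 40j + 14) + 22, so k² ≡ 22 (mod 27).

(←) This fails: take k = 7. Then 7² = 49 ≡ 22 (mod 27), yet 7 ≡ 7 (mod 27), not 20.

Not equivalent: only (⇒) holds.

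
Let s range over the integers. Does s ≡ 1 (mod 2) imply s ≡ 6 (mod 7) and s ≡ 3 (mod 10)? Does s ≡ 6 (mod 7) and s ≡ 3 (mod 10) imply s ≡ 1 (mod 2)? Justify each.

Only the reverse direction holds.

(⟹) This fails: s = 1 gives 1 ≡ 1 (mod 2) but 1 ≡ 1 (mod 7), so the conjunction on the right does not hold.

(⟸) Conversely, if s ≡ 6 (mod 7) and s ≡ 3 (mod 10), then by the Chinese remainder theorem s ≡ 13 (mod 70). Since 13 ≡ 1 (mod 2) and 2 ∣ 70, we get s ≡ 1 (mod 2).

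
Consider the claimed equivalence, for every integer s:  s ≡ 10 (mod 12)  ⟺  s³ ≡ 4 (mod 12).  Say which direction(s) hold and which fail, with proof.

[⇒] Suppose s ≡ 10 (mod 12). Write s = 12j + 10. Then (12j + 10)³ = 1728j³ + 4320j² + 3600j + 1000 = 12(144j³ + 360j² + 300j + 83) + 4, so s³ ≡ 4 (mod 12).

[⇐] This fails: take s = 4. Then 4³ = 64 ≡ 4 (mod 12), yet 4 ≡ 4 (mod 12), not 10.

Not equivalent: only (⇒) holds.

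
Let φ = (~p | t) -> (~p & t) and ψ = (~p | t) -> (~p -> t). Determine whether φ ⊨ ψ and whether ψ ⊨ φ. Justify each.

The forward direction holds; the converse fails.

(⟹) Assume the antecedent. If p is true, (~p | t) -> (~p -> t) reduces to true regardless of the other variables. If p is false, the antecedent forces (p = F, t = T), and (~p | t) -> (~p -> t) holds there. Either way (~p | t) -> (~p -> t) holds.

(⟸) This fails. Under p = T, t = T, the left side is false but the right side is true.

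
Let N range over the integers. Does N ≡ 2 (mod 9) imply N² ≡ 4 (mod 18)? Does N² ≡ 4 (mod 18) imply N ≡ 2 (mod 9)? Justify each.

(⇒) This fails: take N = 11. Then 11 ≡ 2 (mod 9), but 11² = 121 ≡ 13 (mod 18), not 4.

(⇐) This fails: take N = 16. Then 16² = 256 ≡ 4 (mod 18), yet 16 ≡ 7 (mod 9), not 2.

Both directions fail.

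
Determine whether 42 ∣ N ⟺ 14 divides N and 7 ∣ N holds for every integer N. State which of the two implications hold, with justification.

Not equivalent: only (⇒) holds.

[⇒] If 42 ∣ N, write N = 42q. Since 42 = 3·14, N = 14·(3q), so 14 ∣ N; and since 42 = 6·7, N = 7·(6q), so 7 ∣ N.

[⇐] This fails: take N = 14. Both 14 ∣ 14 and 7 ∣ 14, yet 14 is not a multiple of 42 (since 14 = 0·42 + 14), so 42 ∤ 14.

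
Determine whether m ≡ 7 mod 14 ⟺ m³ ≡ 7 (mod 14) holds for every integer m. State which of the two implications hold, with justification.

Forward direction. Suppose m ≡ 7 mod 14. Write m = 14j + 7. Then (14j + 7)³ = 2744j³ + 4116j² + 2058j + 343 = 14(196j³ + 294j² + 147j + 24) + 7, so m³ ≡ 7 (mod 14).

Converse. Suppose m³ ≡ 7 (mod 14). The only residue r in {0, …, 13} with r³ ≡ 7 (mod 14) is r = 7, so m ≡ 7 (mod 14).

Equivalent; both directions hold.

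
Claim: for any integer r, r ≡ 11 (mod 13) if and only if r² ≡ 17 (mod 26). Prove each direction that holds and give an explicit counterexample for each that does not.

(→) This fails: take r = 24. Then 24 ≡ 11 (mod 13), but 24² = 576 ≡ 4 (mod 26), not 17.

(←) This fails: take r = 15. Then 15² = 225 ≡ 17 (mod 26), yet 15 ≡ 2 (mod 13), not 11.

Neither direction holds.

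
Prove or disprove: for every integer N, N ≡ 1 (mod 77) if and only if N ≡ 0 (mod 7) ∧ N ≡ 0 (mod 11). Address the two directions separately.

Forward direction. This fails: N = 1 gives 1 ≡ 1 (mod 77) but 1 ≡ 1 (mod 7), so the conjunction on the right does not hold.

Converse. This fails: N = 0 satisfies both congruences on the right (0 ≡ 0 mod 7 and 0 ≡ 0 mod 11) yet 0 ≡ 0 (mod 77), not 1.

Neither direction holds.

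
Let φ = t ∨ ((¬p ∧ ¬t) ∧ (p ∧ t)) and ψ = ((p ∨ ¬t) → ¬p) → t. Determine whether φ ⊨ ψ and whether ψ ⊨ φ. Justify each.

[⇒] Assume the antecedent. If t is true, ((p ∨ ¬t) → ¬p) → t reduces to true regardless of the other variables. If t is false, the antecedent cannot hold. Either way ((p ∨ ¬t) → ¬p) → t holds.

[⇐] This fails. Under t = F, p = T, the left side is false but the right side is true.

Only the forward direction holds.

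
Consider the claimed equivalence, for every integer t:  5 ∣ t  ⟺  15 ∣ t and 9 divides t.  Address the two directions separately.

[⇒] This fails: take t = 5. Certainly 5 ∣ 5, but 15 ∤ 5.

[⇐] Suppose 15 ∣ t and 9 ∣ t. Any common multiple of 15 and 9 is a multiple of their lcm; here lcm(15, 9) = 15·9/gcd(15, 9) = 135/3 = 45, so 45 ∣ t. Since 5 ∣ 45, it follows that 5 ∣ t.

Only the reverse direction holds.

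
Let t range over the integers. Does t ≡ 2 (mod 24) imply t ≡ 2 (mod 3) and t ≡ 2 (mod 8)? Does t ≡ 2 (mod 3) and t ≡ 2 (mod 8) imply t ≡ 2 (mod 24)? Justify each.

Both directions hold; the statement is true.

Forward direction. Suppose t ≡ 2 (mod 24); write t = 24j + 2. Since 3 ∣ 24, reducing mod 3 gives t ≡ 2 (mod 3); since 8 ∣ 24, reducing mod 8 gives t ≡ 2 (mod 8).

Converse. If t ≡ 2 (mod 3) and t ≡ 2 (mod 8), then by the Chinese remainder theorem t ≡ 2 (mod 24). This is exactly t ≡ 2 (mod 24).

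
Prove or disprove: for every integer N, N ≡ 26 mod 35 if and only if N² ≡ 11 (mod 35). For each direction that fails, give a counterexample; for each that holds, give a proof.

Forward direction. Suppose N ≡ 26 mod 35. Write N = 35j + 26. Then (35j + 26)² = 1225j² + 1820j + 676 = 35(35j² + 52j + 19) + 11, so N² ≡ 11 (mod 35).

Converse. This fails: take N = 9. Then 9² = 81 ≡ 11 (mod 35), yet 9 ≡ 9 (mod 35), not 26.

Only the forward direction holds.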